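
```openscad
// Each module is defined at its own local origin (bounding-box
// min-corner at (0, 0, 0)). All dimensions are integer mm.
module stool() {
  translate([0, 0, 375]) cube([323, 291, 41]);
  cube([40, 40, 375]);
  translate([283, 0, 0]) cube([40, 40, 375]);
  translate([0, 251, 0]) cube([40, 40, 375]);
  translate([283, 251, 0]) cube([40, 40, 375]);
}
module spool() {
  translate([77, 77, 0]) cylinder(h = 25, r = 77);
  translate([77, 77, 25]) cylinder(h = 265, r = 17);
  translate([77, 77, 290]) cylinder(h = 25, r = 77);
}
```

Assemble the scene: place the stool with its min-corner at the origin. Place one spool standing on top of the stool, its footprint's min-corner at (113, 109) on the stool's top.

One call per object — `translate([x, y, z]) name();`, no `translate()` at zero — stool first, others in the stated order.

stool();
translate([113, 109, 416]) spool();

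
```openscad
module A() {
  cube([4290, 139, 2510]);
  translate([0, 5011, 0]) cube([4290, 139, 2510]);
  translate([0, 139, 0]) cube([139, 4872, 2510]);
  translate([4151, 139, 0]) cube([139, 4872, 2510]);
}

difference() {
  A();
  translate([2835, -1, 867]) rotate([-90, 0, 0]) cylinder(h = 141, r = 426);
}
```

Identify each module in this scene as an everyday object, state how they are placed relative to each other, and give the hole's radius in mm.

A is a house frame. The house frame has a circular hole through its front wall. The hole's radius is 426 mm.

The subtracted cylinder has r = 426 mm.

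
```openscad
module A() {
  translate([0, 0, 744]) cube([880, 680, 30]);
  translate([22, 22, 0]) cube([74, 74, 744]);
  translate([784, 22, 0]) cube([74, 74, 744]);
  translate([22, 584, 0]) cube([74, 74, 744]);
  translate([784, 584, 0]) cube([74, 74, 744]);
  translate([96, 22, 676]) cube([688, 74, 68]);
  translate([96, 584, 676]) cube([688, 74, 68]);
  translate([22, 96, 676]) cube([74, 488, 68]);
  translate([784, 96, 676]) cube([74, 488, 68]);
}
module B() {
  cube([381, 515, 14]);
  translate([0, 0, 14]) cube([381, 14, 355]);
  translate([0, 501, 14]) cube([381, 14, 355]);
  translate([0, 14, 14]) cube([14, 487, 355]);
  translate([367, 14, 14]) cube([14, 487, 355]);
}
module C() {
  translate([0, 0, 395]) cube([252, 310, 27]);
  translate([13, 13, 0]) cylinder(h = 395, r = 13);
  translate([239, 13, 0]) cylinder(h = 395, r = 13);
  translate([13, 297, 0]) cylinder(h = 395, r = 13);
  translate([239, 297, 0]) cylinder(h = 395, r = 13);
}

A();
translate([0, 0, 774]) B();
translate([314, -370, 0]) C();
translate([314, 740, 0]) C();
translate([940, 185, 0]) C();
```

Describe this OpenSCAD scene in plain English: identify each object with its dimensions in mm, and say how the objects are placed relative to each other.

A is a rectangular dining table. The top is 880×680×30 mm with its upper surface at z = 774 mm. It stands on four 74×74 mm square legs, each inset 22 mm from the nearest pair of top edges, running from the floor to the underside of the top. Four apron rails, 74 mm thick and 68 mm tall, run between adjacent legs with their top edges flush with the underside of the top and their outer faces flush with the legs' outer faces.

B is an open storage box with external size 381×515×369 mm and wall thickness 14 mm (the base is also 14 mm thick). The base covers the whole footprint; the four walls stand on the base, with the y-facing walls full-width and the x-facing walls fitting between their inner faces.

C is a four-legged stool. The seat is 252×310 mm, 27 mm thick, top at z = 422 mm. It stands on four round legs, each 26 mm in diameter, from z = 0 to the seat underside, each leg's axis is inset half a diameter from the nearest pair of seat edges (so the leg's bounding box is flush with the corner).

The open box is on top of the table. Three stools sit around the table at the −y, +y, +x sides.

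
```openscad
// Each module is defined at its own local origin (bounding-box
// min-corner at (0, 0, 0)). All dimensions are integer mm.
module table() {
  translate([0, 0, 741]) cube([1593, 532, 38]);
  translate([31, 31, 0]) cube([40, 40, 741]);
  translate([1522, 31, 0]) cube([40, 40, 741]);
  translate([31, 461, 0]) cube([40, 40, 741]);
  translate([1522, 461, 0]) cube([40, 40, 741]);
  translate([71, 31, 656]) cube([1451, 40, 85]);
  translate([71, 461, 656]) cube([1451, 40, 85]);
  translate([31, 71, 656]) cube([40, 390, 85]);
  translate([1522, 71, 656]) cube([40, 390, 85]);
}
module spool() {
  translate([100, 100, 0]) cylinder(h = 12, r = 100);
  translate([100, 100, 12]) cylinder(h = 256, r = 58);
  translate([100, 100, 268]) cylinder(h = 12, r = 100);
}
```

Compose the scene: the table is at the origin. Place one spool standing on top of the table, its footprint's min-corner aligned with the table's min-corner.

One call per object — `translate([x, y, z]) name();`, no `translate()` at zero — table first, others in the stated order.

table();
translate([0, 0, 779]) spool();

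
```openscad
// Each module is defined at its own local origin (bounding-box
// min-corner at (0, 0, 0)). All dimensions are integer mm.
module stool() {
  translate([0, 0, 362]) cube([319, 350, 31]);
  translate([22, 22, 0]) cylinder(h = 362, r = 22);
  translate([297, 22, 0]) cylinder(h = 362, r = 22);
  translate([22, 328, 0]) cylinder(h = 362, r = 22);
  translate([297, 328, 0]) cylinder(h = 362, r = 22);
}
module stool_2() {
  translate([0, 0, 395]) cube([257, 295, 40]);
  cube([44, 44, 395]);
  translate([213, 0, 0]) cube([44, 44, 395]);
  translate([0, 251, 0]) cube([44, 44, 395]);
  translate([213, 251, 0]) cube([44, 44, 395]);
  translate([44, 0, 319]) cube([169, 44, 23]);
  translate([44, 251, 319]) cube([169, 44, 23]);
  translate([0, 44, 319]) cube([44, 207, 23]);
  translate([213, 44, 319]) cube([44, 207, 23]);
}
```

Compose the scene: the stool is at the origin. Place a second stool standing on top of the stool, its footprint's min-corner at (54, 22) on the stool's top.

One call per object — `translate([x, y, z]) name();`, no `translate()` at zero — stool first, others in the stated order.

stool();
translate([54, 22, 393]) stool_2();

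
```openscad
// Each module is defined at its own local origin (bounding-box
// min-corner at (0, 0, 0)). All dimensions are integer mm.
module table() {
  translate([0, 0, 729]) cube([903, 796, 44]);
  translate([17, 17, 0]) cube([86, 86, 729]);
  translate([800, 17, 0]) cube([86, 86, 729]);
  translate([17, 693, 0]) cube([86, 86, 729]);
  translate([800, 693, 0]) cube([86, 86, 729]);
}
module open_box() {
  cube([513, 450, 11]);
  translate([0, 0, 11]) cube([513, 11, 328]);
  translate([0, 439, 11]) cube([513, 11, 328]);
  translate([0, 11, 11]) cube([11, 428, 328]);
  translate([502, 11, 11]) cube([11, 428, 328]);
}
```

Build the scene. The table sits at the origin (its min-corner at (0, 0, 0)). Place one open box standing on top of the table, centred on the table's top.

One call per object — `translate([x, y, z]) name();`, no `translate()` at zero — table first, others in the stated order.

table();
translate([195, 173, 773]) open_box();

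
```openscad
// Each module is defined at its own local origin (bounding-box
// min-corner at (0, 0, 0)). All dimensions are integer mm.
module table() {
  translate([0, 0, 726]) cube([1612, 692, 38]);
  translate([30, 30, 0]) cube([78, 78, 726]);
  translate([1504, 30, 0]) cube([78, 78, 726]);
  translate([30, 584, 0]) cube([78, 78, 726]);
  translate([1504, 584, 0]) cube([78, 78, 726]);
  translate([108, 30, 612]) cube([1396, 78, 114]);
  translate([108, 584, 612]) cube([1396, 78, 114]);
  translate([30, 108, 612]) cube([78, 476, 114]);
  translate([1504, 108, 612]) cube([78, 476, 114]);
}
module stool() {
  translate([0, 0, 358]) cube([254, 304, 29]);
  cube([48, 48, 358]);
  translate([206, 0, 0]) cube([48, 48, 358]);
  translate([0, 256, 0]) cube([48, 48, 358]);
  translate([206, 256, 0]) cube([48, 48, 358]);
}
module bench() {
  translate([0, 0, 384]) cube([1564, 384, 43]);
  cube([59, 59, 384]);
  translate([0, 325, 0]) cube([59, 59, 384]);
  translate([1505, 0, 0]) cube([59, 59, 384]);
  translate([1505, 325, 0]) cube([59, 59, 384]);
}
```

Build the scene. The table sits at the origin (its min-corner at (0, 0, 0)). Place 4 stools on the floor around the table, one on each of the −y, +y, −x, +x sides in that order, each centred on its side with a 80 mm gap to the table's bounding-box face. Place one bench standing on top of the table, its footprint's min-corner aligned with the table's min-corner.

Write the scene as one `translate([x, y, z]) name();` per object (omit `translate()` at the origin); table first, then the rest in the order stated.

table();
translate([679, -384, 0]) stool();
translate([679, 772, 0]) stool();
translate([-334, 194, 0]) stool();
translate([1692, 194, 0]) stool();
translate([0, 0, 764]) bench();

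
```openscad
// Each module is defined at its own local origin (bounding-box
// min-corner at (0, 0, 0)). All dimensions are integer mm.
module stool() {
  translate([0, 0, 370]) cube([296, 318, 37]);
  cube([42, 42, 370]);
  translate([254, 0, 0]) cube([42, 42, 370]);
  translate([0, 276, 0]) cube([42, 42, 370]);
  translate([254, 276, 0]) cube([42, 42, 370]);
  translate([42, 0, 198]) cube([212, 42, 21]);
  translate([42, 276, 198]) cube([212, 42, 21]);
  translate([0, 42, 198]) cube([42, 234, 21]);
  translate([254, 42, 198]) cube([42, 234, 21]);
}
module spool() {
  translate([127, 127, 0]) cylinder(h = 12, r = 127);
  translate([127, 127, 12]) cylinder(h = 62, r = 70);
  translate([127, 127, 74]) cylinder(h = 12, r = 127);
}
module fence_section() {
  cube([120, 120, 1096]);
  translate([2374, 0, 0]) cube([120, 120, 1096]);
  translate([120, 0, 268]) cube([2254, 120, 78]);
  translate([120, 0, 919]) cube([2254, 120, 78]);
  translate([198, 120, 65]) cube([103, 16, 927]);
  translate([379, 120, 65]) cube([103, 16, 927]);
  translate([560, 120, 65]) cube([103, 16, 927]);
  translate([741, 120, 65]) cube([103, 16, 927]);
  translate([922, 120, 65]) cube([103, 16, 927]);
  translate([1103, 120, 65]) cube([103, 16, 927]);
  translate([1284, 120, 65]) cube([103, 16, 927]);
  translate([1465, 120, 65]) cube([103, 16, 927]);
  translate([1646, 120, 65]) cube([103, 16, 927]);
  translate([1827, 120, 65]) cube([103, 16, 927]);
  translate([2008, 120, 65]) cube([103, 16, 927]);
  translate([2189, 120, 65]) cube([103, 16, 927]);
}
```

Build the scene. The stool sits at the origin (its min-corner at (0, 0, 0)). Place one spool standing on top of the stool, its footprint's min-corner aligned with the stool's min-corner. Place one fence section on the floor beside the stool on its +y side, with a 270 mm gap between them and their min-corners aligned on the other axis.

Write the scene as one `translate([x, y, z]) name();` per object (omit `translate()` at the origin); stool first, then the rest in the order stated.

stool();
translate([0, 0, 407]) spool();
translate([0, 588, 0]) fence_section();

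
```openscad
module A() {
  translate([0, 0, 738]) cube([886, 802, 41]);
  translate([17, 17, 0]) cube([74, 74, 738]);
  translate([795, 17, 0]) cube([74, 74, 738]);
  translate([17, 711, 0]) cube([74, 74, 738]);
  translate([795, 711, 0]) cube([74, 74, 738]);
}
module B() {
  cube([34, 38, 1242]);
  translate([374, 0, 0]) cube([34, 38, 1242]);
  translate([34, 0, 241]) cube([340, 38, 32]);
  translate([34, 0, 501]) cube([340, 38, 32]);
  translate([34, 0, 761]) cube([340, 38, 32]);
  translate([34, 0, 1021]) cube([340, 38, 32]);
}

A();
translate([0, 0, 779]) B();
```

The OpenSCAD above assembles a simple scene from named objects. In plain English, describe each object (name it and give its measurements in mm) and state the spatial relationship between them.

A is a rectangular dining table. The top is 886×802×41 mm with its upper surface at z = 779 mm. It stands on four 74×74 mm square legs, each inset 17 mm from the nearest pair of top edges, running from the floor to the underside of the top.

B is a wooden ladder with two side rails of 34×38 mm section and 1242 mm height, set 408 mm apart overall. Between them run 4 rectangular rungs (38 mm deep, 32 mm thick), front faces flush with the rails' −y face. The bottom of the first rung is 241 mm above the floor and each subsequent rung is 260 mm higher than the one below.

The ladder is on top of the table.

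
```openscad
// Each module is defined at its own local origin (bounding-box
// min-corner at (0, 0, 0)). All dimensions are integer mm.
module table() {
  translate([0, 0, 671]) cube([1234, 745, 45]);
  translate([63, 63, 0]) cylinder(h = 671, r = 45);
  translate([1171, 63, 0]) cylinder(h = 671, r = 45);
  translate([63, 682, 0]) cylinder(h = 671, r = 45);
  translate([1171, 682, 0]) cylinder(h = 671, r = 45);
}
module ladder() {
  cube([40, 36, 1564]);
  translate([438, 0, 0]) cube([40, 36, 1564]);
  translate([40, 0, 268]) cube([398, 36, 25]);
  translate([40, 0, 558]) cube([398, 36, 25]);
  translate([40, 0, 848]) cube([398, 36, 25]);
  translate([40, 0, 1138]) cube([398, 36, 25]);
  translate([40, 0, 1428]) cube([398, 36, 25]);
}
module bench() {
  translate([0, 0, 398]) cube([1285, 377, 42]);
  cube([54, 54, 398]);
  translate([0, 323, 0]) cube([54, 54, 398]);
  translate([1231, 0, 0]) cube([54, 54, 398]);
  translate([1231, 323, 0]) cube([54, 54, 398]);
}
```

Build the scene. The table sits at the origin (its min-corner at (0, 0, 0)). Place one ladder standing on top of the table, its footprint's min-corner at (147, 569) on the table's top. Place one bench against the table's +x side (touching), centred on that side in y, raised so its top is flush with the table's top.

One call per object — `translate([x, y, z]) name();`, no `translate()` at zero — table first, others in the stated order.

table();
translate([147, 569, 716]) ladder();
translate([1234, 184, 276]) bench();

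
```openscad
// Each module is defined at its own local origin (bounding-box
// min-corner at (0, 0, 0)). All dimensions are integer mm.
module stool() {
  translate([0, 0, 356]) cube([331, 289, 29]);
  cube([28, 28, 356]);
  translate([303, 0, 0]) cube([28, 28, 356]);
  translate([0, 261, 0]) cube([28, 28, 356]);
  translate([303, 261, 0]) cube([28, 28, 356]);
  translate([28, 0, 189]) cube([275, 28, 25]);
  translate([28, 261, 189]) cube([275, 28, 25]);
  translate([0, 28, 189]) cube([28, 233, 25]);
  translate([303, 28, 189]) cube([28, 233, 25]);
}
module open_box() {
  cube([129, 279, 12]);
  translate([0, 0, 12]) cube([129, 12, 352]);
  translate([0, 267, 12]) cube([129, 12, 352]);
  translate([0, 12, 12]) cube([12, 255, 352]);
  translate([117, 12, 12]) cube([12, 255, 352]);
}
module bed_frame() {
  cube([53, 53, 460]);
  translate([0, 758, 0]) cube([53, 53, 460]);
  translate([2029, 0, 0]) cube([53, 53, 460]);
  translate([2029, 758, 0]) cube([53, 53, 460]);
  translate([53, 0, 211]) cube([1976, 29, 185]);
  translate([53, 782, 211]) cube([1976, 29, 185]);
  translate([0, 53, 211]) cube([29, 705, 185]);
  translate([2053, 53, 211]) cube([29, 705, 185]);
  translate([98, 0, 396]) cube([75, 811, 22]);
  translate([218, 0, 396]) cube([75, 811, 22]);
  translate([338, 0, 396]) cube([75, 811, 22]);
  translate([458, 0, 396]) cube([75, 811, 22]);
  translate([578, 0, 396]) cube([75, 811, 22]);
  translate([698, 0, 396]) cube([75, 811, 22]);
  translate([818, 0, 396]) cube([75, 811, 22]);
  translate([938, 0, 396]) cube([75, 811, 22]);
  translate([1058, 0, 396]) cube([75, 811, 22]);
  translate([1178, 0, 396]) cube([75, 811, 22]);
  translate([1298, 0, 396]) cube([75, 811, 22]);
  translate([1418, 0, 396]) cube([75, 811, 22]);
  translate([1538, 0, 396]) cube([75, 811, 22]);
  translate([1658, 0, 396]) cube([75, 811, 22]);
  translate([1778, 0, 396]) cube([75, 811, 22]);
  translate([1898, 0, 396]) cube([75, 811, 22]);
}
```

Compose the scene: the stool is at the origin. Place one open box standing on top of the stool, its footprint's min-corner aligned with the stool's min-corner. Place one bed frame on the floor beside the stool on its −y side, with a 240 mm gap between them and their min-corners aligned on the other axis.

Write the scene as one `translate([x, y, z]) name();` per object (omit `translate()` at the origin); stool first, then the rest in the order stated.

stool();
translate([0, 0, 385]) open_box();
translate([0, -1051, 0]) bed_frame();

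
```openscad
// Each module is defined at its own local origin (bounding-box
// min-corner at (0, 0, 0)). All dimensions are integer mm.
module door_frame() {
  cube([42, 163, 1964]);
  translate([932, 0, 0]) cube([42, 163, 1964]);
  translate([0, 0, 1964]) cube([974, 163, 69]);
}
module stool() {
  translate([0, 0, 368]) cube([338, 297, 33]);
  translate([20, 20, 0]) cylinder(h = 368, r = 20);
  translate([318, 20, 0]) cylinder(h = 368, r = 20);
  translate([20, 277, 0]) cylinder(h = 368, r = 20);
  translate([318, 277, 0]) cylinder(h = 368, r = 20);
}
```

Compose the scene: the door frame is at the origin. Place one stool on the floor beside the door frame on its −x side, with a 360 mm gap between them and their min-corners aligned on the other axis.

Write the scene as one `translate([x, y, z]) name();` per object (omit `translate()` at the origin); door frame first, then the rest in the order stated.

door_frame();
translate([-698, 0, 0]) stool();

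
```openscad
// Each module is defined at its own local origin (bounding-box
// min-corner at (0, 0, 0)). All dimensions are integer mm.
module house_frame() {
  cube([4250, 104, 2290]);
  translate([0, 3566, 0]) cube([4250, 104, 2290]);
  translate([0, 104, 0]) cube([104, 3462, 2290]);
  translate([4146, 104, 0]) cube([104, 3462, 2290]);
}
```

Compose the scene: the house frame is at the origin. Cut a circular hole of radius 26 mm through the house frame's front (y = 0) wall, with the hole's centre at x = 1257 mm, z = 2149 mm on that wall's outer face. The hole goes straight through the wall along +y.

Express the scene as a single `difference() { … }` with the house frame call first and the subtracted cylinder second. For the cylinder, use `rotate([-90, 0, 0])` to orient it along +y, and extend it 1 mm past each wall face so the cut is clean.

difference() {
  house_frame();
  translate([1257, -1, 2149]) rotate([-90, 0, 0]) cylinder(h = 106, r = 26);
}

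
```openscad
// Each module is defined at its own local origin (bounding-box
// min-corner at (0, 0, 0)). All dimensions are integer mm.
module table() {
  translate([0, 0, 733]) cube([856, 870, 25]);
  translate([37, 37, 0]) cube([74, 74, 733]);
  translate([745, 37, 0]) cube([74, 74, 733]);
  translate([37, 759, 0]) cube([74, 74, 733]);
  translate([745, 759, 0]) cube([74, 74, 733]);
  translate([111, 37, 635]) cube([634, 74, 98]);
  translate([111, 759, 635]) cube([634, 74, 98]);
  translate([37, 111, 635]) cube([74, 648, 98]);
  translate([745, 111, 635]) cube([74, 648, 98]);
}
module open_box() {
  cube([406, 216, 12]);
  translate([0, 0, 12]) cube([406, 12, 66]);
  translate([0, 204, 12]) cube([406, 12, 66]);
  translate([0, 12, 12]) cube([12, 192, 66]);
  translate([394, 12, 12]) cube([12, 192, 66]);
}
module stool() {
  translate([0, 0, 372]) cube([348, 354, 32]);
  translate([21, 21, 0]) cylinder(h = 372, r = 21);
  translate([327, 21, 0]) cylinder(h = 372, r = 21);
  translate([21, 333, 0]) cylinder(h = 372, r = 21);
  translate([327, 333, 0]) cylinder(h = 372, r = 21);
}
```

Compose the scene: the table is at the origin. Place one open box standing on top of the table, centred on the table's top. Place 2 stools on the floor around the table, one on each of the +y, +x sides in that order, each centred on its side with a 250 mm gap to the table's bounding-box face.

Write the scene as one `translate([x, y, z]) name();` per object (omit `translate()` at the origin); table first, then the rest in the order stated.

table();
translate([225, 327, 758]) open_box();
translate([254, 1120, 0]) stool();
translate([1106, 258, 0]) stool();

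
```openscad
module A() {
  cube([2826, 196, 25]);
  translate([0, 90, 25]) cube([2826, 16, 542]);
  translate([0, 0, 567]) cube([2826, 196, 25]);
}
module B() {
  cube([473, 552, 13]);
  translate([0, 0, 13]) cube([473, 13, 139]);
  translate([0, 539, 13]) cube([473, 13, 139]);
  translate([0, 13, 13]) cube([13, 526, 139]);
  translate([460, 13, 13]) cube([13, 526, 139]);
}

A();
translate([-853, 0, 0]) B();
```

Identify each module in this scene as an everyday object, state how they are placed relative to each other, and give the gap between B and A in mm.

A is an I-beam. B is an open box. The open box is on the floor beside the I-beam on its −x side. The gap between the open box and the I-beam is 380 mm.

The open box's nearest face is 380 mm from the I-beam's −x face.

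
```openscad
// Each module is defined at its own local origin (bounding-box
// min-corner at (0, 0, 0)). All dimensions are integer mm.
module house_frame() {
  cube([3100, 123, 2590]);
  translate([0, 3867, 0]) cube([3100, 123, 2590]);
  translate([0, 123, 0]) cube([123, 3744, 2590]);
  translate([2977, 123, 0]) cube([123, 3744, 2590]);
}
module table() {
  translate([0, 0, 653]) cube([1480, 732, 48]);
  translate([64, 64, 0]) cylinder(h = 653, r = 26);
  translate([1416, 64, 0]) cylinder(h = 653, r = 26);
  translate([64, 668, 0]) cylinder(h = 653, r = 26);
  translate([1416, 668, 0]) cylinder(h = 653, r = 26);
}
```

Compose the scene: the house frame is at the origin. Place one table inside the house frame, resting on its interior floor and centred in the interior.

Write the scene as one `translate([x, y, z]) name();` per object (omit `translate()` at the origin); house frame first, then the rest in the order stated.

house_frame();
translate([810, 1629, 0]) table();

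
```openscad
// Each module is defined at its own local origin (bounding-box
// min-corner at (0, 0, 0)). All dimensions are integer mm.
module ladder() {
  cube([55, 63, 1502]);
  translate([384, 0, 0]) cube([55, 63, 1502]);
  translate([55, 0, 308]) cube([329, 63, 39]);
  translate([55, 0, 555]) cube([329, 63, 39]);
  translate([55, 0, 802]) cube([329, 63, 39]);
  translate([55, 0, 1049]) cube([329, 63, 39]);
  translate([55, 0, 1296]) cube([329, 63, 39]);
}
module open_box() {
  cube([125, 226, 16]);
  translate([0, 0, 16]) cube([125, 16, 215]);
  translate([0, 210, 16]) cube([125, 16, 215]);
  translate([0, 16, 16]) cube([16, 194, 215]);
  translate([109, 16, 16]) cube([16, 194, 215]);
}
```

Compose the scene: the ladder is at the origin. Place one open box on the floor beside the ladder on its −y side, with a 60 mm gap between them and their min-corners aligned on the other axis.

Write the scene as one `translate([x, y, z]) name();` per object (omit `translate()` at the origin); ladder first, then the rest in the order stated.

ladder();
translate([0, -286, 0]) open_box();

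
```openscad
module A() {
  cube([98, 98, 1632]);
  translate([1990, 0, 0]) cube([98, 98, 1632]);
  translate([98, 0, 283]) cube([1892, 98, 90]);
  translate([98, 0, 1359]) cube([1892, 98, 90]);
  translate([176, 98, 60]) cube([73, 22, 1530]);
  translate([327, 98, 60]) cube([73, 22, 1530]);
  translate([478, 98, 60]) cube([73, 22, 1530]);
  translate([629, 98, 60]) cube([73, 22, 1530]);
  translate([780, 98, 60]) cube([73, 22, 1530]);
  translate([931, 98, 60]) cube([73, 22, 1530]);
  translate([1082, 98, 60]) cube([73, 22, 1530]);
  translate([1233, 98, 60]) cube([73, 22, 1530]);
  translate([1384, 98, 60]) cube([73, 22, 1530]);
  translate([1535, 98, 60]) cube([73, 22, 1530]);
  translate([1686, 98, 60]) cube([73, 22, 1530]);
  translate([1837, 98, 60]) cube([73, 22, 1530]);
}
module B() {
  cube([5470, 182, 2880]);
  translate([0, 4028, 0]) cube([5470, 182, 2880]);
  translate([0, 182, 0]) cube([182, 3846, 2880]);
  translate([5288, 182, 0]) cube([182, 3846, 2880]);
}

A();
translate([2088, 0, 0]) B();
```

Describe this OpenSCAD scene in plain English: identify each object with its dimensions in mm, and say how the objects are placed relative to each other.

A is a fence section. Two 98×98 mm posts, 1632 mm tall, stand on the floor with a clear span of 1892 mm between their inner faces. Two horizontal rails of 98×90 mm section span the gap between the posts with their undersides at z = 283 mm and z = 1359 mm, flush with the posts' −y face. 12 pickets, each 73 mm wide, 22 mm thick and 1530 mm tall, are fixed to the +y face of the rails with their bottoms at z = 60 mm, evenly spaced across the span with equal gaps (rounded down to the nearest mm) at the −x end and between each pair — any rounding remainder accumulates at the +x end.

B is the wall frame of a small rectangular building: four walls, each 2880 mm tall and 182 mm thick, enclosing a footprint 5470 mm (x) by 4210 mm (y) outside-to-outside, with no floor or roof. The front and back walls (the −y and +y sides) span the full width; the two side walls fit between them.

The house frame is against the fence section's +x side, with their −y faces flush.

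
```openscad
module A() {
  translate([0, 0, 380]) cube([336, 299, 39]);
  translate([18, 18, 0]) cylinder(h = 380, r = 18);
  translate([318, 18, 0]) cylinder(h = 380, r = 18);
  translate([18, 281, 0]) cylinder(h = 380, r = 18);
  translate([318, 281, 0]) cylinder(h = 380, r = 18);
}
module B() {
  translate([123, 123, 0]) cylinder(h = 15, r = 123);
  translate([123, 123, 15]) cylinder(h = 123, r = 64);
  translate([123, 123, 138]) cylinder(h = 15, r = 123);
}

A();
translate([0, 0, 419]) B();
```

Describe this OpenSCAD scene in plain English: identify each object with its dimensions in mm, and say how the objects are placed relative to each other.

A is a simple wooden stool: a rectangular seat 336 mm (x) by 299 mm (y), 39 mm thick, top face at z = 419 mm, on four round legs, each 36 mm in diameter. The legs rest on z = 0, each leg's axis is inset half a diameter from the nearest pair of seat edges (so the leg's bounding box is flush with the corner).

B is a spool: two coaxial disc flanges of radius 123 mm and thickness 15 mm, joined by a core cylinder of radius 64 mm and height 123 mm. The lower flange rests on z = 0 and the three cylinders share a vertical axis.

The spool is on top of the stool.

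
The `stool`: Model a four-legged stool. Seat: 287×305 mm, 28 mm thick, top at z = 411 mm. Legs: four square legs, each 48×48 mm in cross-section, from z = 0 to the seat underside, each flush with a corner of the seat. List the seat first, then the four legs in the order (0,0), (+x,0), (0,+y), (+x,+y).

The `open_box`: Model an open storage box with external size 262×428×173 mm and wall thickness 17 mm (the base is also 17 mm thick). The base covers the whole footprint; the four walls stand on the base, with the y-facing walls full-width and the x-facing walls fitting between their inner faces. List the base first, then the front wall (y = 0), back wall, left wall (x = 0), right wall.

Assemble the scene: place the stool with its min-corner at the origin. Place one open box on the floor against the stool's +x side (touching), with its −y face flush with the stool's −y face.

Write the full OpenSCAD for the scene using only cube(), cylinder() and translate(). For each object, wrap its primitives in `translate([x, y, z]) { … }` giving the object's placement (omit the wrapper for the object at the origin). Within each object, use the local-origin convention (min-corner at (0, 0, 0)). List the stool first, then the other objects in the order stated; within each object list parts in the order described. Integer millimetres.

translate([0, 0, 383]) cube([287, 305, 28]);
cube([48, 48, 383]);
translate([239, 0, 0]) cube([48, 48, 383]);
translate([0, 257, 0]) cube([48, 48, 383]);
translate([239, 257, 0]) cube([48, 48, 383]);
translate([287, 0, 0]) {
  cube([262, 428, 17]);
  translate([0, 0, 17]) cube([262, 17, 156]);
  translate([0, 411, 17]) cube([262, 17, 156]);
  translate([0, 17, 17]) cube([17, 394, 156]);
  translate([245, 17, 17]) cube([17, 394, 156]);
}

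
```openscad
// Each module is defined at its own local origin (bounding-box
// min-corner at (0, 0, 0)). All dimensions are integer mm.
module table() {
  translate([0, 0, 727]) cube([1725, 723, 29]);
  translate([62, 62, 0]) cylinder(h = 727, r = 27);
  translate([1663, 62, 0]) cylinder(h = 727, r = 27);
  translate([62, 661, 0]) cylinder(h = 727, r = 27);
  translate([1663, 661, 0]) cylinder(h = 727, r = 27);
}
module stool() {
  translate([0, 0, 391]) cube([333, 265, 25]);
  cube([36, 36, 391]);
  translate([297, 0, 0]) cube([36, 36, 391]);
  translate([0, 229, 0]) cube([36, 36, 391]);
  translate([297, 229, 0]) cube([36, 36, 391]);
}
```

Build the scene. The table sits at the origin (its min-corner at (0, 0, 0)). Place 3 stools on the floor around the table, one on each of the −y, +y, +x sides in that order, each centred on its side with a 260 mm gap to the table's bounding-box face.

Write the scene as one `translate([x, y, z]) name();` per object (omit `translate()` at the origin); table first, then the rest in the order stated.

table();
translate([696, -525, 0]) stool();
translate([696, 983, 0]) stool();
translate([1985, 229, 0]) stool();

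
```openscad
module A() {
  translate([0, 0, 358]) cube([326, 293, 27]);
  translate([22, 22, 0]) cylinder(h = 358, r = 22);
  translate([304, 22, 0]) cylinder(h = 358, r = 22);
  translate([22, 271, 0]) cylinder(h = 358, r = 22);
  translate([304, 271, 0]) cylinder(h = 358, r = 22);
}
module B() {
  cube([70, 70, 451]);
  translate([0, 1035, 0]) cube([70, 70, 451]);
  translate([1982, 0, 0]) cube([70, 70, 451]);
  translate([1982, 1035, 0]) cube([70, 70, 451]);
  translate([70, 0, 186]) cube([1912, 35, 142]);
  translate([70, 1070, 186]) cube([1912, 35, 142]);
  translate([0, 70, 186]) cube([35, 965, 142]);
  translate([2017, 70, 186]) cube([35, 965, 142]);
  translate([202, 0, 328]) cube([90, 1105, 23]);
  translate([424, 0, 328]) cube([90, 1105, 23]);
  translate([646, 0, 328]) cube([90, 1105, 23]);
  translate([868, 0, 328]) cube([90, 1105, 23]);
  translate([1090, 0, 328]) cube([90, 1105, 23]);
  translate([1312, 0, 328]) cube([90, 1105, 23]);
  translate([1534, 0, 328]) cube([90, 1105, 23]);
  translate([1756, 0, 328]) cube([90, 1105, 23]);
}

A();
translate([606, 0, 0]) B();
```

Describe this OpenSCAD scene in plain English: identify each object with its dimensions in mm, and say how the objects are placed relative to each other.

A is a four-legged stool. The seat is a 326×293×27 mm slab whose top surface is at z = 385 mm; four round legs, each 44 mm in diameter, run from the floor (z = 0) to the underside of the seat, each leg's axis is inset half a diameter from the nearest pair of seat edges (so the leg's bounding box is flush with the corner).

B is a bed frame 2052 mm long (x) by 1105 mm wide (y). Four 70×70 mm corner posts, 451 mm tall, at the corners of the footprint. Four rails of 35 mm thickness and 142 mm height run between adjacent posts with their undersides at z = 186 mm, their outer faces flush with the outside of the frame (the two x-running rails run between the posts' inner faces; the two y-running rails run between the posts' inner faces). 8 slats, each 90 mm wide (x) and 23 mm thick, lie across the top of the two x-running rails, running the full 1105 mm width of the frame in y; the slats are evenly spaced along x between the inner faces of the end posts with equal gaps (rounded down to the nearest mm) at the −x end and between each pair — any rounding remainder accumulates at the +x end.

The bed frame is on the floor beside the stool on its +x side.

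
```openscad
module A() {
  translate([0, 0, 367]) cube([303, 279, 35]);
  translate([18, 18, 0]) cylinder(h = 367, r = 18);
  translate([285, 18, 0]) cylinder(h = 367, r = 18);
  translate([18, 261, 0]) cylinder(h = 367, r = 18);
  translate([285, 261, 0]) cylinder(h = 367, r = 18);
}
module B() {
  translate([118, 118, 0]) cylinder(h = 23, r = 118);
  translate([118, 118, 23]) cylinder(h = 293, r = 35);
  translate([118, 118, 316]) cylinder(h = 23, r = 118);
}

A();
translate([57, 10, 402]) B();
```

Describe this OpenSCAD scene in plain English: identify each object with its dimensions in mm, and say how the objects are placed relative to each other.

A is a four-legged stool. The seat is 303×279 mm, 35 mm thick, top at z = 402 mm. It stands on four round legs, each 36 mm in diameter, from z = 0 to the seat underside, each leg's axis is inset half a diameter from the nearest pair of seat edges (so the leg's bounding box is flush with the corner).

B is a spool: two coaxial disc flanges of radius 118 mm and thickness 23 mm, joined by a core cylinder of radius 35 mm and height 293 mm. The lower flange rests on z = 0 and the three cylinders share a vertical axis.

The spool is on top of the stool.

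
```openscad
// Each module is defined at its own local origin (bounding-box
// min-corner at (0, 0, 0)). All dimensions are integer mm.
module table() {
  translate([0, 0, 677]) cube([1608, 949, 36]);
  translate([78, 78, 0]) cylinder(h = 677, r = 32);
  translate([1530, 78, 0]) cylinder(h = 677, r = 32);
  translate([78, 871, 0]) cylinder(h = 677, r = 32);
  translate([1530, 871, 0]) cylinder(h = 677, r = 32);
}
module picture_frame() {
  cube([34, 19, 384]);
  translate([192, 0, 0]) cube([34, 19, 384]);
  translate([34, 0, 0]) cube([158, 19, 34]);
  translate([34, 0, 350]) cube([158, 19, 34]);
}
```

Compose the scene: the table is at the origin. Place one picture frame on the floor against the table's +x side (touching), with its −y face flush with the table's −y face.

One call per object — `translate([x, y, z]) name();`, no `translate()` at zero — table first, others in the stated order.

table();
translate([1608, 0, 0]) picture_frame();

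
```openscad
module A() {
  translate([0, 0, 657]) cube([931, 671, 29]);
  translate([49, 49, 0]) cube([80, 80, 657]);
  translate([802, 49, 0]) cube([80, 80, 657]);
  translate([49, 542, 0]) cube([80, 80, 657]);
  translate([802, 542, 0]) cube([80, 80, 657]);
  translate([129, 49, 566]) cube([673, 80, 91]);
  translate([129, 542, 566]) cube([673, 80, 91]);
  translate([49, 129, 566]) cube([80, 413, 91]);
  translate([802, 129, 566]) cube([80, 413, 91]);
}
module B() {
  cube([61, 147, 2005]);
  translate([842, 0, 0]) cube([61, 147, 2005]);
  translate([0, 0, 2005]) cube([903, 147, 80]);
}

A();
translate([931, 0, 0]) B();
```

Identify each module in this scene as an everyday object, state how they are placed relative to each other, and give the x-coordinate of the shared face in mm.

The table's +x face and the door frame's −x face are both at x = 931 mm.

A is a table. B is a door frame. The door frame is against the table's +x side, with their −y faces flush. The x-coordinate of the shared face is 931 mm.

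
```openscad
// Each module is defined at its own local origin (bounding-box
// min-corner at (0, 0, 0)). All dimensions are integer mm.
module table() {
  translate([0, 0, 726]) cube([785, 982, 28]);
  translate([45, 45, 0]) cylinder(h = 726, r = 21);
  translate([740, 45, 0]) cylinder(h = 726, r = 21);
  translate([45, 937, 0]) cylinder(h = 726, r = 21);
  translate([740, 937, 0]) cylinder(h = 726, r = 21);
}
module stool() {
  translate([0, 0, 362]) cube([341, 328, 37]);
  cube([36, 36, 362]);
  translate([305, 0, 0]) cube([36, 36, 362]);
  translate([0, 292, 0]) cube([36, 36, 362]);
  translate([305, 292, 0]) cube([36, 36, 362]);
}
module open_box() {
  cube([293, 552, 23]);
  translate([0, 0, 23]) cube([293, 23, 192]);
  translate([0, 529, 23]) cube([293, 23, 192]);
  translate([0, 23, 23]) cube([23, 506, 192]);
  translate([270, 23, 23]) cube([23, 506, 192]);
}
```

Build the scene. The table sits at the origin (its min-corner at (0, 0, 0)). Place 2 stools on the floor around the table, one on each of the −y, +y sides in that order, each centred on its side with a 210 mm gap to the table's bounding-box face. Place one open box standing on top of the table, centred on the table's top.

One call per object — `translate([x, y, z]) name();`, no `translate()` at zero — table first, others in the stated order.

table();
translate([222, -538, 0]) stool();
translate([222, 1192, 0]) stool();
translate([246, 215, 754]) open_box();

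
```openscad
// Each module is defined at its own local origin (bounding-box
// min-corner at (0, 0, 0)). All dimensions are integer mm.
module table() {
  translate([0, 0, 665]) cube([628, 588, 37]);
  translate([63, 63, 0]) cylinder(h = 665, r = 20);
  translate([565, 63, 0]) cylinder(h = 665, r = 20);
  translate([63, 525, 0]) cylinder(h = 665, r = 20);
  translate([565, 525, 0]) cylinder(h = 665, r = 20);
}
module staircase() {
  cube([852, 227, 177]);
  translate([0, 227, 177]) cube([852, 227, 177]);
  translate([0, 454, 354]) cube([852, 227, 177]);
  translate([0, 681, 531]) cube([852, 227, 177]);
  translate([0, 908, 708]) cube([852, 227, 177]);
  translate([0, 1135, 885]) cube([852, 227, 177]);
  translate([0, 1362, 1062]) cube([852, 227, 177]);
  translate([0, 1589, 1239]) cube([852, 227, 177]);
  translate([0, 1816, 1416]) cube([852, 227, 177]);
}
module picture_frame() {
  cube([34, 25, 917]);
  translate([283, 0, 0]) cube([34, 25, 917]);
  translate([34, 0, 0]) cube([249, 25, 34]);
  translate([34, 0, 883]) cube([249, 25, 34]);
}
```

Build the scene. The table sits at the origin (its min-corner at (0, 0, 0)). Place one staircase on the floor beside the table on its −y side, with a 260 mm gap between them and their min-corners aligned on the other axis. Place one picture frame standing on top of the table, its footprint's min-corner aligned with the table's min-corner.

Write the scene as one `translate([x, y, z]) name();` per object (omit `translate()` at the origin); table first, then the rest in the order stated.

table();
translate([0, -2303, 0]) staircase();
translate([0, 0, 702]) picture_frame();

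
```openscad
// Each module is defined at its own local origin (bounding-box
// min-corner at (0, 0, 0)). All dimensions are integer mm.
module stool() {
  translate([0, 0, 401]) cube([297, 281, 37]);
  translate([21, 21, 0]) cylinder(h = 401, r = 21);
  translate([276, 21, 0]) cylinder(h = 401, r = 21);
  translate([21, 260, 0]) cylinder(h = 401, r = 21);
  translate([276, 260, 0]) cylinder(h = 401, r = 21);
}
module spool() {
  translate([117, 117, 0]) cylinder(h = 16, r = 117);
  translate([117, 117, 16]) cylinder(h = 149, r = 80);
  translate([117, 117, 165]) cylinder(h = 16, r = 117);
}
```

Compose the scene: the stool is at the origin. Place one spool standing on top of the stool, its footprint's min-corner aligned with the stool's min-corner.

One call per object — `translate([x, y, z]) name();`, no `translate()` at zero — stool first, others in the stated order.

stool();
translate([0, 0, 438]) spool();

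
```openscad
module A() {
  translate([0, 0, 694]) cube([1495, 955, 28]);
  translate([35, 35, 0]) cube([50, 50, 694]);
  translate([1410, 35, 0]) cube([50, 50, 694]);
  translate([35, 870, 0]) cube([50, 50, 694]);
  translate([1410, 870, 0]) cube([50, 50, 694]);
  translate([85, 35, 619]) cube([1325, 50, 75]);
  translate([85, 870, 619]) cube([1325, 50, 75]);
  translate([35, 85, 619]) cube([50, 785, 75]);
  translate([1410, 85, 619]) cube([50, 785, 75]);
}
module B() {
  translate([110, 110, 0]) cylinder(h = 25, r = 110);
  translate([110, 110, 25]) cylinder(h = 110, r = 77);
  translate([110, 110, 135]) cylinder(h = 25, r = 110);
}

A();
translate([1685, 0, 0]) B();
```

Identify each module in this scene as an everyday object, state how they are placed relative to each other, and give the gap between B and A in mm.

A is a table. B is a spool. The spool is on the floor beside the table on its +x side. The gap between the spool and the table is 190 mm.

The spool's nearest face is 190 mm from the table's +x face.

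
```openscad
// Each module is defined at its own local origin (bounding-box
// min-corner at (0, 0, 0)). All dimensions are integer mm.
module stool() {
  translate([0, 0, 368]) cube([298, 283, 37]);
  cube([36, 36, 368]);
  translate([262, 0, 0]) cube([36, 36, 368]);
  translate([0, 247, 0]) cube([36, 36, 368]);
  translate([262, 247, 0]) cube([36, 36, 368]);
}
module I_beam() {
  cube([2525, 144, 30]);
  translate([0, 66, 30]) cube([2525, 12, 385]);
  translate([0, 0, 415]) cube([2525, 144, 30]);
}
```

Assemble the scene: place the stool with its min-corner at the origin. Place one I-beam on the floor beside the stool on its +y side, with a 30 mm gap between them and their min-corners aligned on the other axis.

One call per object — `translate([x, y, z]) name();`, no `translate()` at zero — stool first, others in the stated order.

stool();
translate([0, 313, 0]) I_beam();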